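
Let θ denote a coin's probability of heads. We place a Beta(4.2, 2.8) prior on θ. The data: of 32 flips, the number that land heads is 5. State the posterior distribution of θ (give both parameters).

Observing 5 successes and 27 failures updates Beta(4.2, 2.8) by adding the success and failure counts to the two shape parameters: α = 4.2+5 = 9.2, β = 2.8+27 = 29.8.

Posterior: Beta(9.2, 29.8)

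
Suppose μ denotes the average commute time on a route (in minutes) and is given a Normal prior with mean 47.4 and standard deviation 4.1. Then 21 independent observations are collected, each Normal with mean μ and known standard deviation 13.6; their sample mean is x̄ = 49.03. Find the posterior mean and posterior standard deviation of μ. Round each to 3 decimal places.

Prior precision 1/τ₀² = 1/4.1² = 0.0594884; data precision n/σ² = 21/13.6² = 0.113538.
Posterior precision = 0.0594884 + 0.113538 = 0.173026, giving posterior SD = 1/√0.173026 = 2.404.
Posterior mean = (0.0594884·47.4 + 0.113538·49.03) / 0.173026 = 48.470.

Posterior mean ≈ 48.470; posterior SD ≈ 2.404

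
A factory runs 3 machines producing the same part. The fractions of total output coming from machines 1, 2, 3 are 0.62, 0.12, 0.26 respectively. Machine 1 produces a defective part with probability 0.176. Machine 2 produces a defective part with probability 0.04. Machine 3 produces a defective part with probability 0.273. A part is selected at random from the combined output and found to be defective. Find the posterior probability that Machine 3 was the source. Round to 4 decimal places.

Posterior probability ≈ 0.3839

Tabulate prior·likelihood by source: [1] prior 0.62, lik 0.176, product 0.1091; [2] prior 0.12, lik 0.04, product 0.004800; [3] prior 0.26, lik 0.273, product 0.07098.
Normalizing constant = 0.18490; the posterior for Machine 3 is its product over the sum, 0.07098/0.18490 = 0.3839.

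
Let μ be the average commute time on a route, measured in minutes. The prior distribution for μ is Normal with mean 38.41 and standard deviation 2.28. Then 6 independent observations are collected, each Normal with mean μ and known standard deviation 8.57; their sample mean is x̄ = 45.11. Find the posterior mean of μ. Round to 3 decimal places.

Posterior mean ≈ 40.407

With known σ, the Normal prior is conjugate. Weight on the data is w = (n/σ²)/(n/σ² + 1/τ₀²) = 0.0816939/(0.0816939+0.192367) = 0.29809.
Posterior mean = w·x̄ + (1−w)·μ₀ = 0.29809·45.11 + 0.70191·38.41 = 40.407.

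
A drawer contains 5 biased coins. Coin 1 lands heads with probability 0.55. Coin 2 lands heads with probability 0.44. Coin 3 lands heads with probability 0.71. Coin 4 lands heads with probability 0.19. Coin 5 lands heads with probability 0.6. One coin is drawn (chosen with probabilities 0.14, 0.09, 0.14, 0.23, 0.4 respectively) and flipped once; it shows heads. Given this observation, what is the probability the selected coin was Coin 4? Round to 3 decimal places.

Posterior probability ≈ 0.087

P(heads|C1) = 0.55; P(heads|C2) = 0.44; P(heads|C3) = 0.71; P(heads|C4) = 0.19; P(heads|C5) = 0.6.
Prior × likelihood for each source: 0.14·0.55=0.07700, 0.09·0.44=0.03960, 0.14·0.71=0.09940, 0.23·0.19=0.04370, 0.4·0.6=0.2400. Summing gives P(heads) = 0.49970.
P(Coin 4 | heads) = 0.04370 / 0.49970 = 0.087.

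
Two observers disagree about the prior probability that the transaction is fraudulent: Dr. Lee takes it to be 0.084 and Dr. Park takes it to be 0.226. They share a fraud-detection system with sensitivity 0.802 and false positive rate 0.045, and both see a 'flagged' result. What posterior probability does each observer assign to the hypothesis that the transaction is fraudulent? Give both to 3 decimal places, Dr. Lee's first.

P('+'|H) = 0.802, P('+'|¬H) = 0.045.
Dr. Lee: numerator 0.802·0.084 = 0.067368; evidence = 0.067368+0.045·0.916 = 0.10859; posterior = 0.620.
Dr. Park: numerator 0.802·0.226 = 0.18125; evidence = 0.18125+0.045·0.774 = 0.21608; posterior = 0.839.

Dr. Lee: 0.620; Dr. Park: 0.839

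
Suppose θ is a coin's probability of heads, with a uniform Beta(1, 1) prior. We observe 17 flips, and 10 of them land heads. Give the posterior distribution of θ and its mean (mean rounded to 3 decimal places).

The binomial likelihood is conjugate to the Beta prior: with 10 successes and 7 failures, the posterior is Beta(1+10, 1+7) = Beta(11, 8).
Posterior mean = α/(α+β) = 11/19 = 0.579.

Posterior: Beta(11, 8); mean ≈ 0.579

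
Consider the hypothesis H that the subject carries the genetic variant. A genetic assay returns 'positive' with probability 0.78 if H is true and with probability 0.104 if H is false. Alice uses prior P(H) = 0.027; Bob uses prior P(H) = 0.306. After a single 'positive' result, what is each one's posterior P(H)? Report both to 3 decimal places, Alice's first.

P('+'|H) = 0.78, P('+'|¬H) = 0.104.
Alice: numerator 0.78·0.027 = 0.021060; evidence = 0.021060+0.104·0.973 = 0.12225; posterior = 0.172.
Bob: numerator 0.78·0.306 = 0.23868; evidence = 0.23868+0.104·0.694 = 0.31086; posterior = 0.768.

Alice: 0.172; Bob: 0.768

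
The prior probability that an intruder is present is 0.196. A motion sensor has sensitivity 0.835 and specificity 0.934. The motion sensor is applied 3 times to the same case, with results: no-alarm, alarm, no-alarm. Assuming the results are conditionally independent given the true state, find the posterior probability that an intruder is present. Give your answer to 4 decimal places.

With H the event that an intruder is present, the joint likelihood of the observed sequence is P(data|H) = 0.165·0.835·0.165 = 0.022733 and P(data|¬H) = 0.934·0.066·0.934 = 0.057575.
Bayes: P(H|data) = 0.196·0.022733 / (0.196·0.022733 + 0.804·0.057575) = 0.0044556/0.050746 = 0.0878.

Posterior P(H) ≈ 0.0878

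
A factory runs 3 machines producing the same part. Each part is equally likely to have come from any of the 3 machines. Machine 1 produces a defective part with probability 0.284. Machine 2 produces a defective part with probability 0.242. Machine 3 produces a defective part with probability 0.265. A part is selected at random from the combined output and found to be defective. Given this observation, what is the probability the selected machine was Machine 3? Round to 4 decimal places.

Posterior probability ≈ 0.3350

P(defective|M1) = 0.284; P(defective|M2) = 0.242; P(defective|M3) = 0.265.
Prior × likelihood for each source: 0.333333·0.284=0.09467, 0.333333·0.242=0.08067, 0.333333·0.265=0.08833. Summing gives P(defective) = 0.26367.
P(Machine 3 | defective) = 0.08833 / 0.26367 = 0.3350.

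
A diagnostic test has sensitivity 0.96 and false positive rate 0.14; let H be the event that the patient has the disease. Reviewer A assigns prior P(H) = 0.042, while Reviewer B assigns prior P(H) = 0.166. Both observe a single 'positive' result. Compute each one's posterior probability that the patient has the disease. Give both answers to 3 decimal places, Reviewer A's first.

Reviewer A: 0.231; Reviewer B: 0.577

P('+'|H) = 0.96, P('+'|¬H) = 0.14.
Reviewer A: numerator 0.96·0.042 = 0.040320; evidence = 0.040320+0.14·0.958 = 0.17444; posterior = 0.231.
Reviewer B: numerator 0.96·0.166 = 0.15936; evidence = 0.15936+0.14·0.834 = 0.27612; posterior = 0.577.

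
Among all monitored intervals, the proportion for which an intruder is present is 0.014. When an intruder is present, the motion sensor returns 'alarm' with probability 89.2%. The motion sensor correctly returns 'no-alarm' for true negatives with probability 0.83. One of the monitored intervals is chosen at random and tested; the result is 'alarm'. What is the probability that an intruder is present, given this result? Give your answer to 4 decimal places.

P(H | E) ≈ 0.0693

Write H for 'an intruder is present'. Prior odds H:¬H = 0.014/0.986 = 0.014199. For the 'alarm' outcome, the likelihood ratio is 0.892/0.17 = 5.2471.
Posterior odds = 0.014199 × 5.2471 = 0.074502, so P(H|E) = 0.074502/(1+0.074502) = 0.0693.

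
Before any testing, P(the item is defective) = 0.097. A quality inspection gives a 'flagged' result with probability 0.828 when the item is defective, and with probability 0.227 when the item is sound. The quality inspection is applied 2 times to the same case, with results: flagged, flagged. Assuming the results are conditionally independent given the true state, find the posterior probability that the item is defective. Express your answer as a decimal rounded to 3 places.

Let H be the event that the item is defective; start with P(H) = 0.097. P('flagged'|H) = 0.828, P('flagged'|¬H) = 0.227.
Update on result 1 ('flagged'): P(H) ← 0.828·0.0970 / (0.828·0.0970 + 0.227·0.9030) = 0.080316/0.28530 = 0.2815.
Update on result 2 ('flagged'): P(H) ← 0.828·0.2815 / (0.828·0.2815 + 0.227·0.7185) = 0.23310/0.39619 = 0.5883.

Posterior P(H) ≈ 0.588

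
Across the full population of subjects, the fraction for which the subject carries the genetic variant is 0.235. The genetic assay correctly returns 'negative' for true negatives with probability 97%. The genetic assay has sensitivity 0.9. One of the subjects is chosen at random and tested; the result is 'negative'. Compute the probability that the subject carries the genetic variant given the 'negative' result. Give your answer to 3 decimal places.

Let H be the event that the subject carries the genetic variant. P(H) = 0.235, so P(¬H) = 0.765. With E the 'negative' result, P(E|H) = 0.1 and P(E|¬H) = 0.97.
P(E) = 0.1·0.235 + 0.97·0.765 = 0.023500 + 0.74205 = 0.76555.
By Bayes' theorem, P(H|E) = 0.023500 / 0.76555 = 0.031.

P(H | E) ≈ 0.031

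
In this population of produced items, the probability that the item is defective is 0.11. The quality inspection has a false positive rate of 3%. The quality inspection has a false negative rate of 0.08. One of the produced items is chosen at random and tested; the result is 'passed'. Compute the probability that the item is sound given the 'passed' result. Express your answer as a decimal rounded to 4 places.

Write H for 'the item is defective'. Prior odds H:¬H = 0.11/0.89 = 0.12360. For the 'passed' outcome, the likelihood ratio is 0.08/0.97 = 0.082474.
Posterior odds = 0.12360 × 0.082474 = 0.010193, so P(H|E) = 0.010193/(1+0.010193) = 0.0101. Then P(¬H|E) = 1 − 0.0101 = 0.9899.

P(¬H | E) ≈ 0.9899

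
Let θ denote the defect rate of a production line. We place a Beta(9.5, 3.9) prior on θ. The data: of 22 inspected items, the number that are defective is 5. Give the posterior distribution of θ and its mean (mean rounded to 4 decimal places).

The binomial likelihood is conjugate to the Beta prior: with 5 successes and 17 failures, the posterior is Beta(9.5+5, 3.9+17) = Beta(14.5, 20.9).
E[θ | data] = 14.5/(14.5+20.9) = 0.4096.

Posterior: Beta(14.5, 20.9); mean ≈ 0.4096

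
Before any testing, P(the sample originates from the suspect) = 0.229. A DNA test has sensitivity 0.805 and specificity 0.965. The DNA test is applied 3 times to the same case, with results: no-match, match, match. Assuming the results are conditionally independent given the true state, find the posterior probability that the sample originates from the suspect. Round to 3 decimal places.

Posterior P(H) ≈ 0.969

Let H be the event that the sample originates from the suspect; start with P(H) = 0.229. P('match'|H) = 0.805, P('match'|¬H) = 0.035.
Update on result 1 ('no-match'): P(H) ← 0.195·0.2290 / (0.195·0.2290 + 0.965·0.7710) = 0.044655/0.78867 = 0.0566.
Update on result 2 ('match'): P(H) ← 0.805·0.0566 / (0.805·0.0566 + 0.035·0.9434) = 0.045580/0.078598 = 0.5799.
Update on result 3 ('match'): P(H) ← 0.805·0.5799 / (0.805·0.5799 + 0.035·0.4201) = 0.46683/0.48153 = 0.9695.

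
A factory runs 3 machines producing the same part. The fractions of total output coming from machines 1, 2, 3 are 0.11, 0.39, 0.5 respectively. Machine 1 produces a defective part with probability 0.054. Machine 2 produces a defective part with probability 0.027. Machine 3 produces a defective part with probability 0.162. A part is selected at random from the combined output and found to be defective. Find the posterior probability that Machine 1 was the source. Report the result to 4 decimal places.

Tabulate prior·likelihood by source: [1] prior 0.11, lik 0.054, product 0.005940; [2] prior 0.39, lik 0.027, product 0.01053; [3] prior 0.5, lik 0.162, product 0.08100.
Normalizing constant = 0.097470; the posterior for Machine 1 is its product over the sum, 0.005940/0.097470 = 0.0609.

Posterior probability ≈ 0.0609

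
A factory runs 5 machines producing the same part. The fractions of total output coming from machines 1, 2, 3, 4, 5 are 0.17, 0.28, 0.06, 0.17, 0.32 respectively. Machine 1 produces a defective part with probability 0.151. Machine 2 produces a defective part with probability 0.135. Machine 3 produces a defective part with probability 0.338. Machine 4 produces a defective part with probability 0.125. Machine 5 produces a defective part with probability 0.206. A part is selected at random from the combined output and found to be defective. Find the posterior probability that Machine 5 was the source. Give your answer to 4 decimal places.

Posterior probability ≈ 0.3857

P(defective|M1) = 0.151; P(defective|M2) = 0.135; P(defective|M3) = 0.338; P(defective|M4) = 0.125; P(defective|M5) = 0.206.
Prior × likelihood for each source: 0.17·0.151=0.02567, 0.28·0.135=0.03780, 0.06·0.338=0.02028, 0.17·0.125=0.02125, 0.32·0.206=0.06592. Summing gives P(defective) = 0.17092.
P(Machine 5 | defective) = 0.06592 / 0.17092 = 0.3857.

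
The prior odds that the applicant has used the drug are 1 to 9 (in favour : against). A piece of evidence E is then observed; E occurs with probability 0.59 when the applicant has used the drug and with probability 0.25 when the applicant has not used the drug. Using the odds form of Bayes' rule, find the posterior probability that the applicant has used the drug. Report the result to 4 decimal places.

Prior odds = 1/9 = 0.11111.
Likelihood ratio for E = 0.59/0.25 = 2.3600.
Posterior odds = prior odds × LR = 0.26222.
Posterior probability = odds/(1+odds) = 0.26222/1.2622 = 0.2077.

Posterior probability ≈ 0.2077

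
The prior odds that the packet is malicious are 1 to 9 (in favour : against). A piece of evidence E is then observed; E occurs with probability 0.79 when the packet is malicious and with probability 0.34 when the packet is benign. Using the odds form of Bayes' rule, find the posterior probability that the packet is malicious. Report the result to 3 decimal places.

Prior odds = 1/9 = 0.11111. In log-odds, ln(0.11111) = -2.1972.
Add log likelihood ratio: ln(2.3235) = 0.84309.
Posterior log-odds = -1.3541, so posterior odds = exp(-1.3541) = 0.25817. Converting, P(H|E) = 0.25817/1.2582 = 0.205.

Posterior probability ≈ 0.205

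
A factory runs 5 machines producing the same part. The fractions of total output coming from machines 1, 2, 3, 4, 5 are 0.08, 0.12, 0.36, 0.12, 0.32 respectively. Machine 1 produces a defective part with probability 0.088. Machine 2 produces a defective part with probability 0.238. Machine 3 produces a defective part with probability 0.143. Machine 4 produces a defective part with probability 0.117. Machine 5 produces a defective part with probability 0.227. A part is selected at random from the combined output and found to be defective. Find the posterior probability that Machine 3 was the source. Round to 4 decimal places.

Tabulate prior·likelihood by source: [1] prior 0.08, lik 0.088, product 0.007040; [2] prior 0.12, lik 0.238, product 0.02856; [3] prior 0.36, lik 0.143, product 0.05148; [4] prior 0.12, lik 0.117, product 0.01404; [5] prior 0.32, lik 0.227, product 0.07264.
Normalizing constant = 0.17376; the posterior for Machine 3 is its product over the sum, 0.05148/0.17376 = 0.2963.

Posterior probability ≈ 0.2963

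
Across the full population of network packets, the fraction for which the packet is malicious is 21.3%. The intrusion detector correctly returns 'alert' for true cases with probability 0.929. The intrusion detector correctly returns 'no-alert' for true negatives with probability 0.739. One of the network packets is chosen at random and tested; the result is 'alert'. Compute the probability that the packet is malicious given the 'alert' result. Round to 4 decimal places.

P(H | E) ≈ 0.4907

Write H for 'the packet is malicious'. Prior odds H:¬H = 0.213/0.787 = 0.27065. For the 'alert' outcome, the likelihood ratio is 0.929/0.261 = 3.5594.
Posterior odds = 0.27065 × 3.5594 = 0.96334, so P(H|E) = 0.96334/(1+0.96334) = 0.4907.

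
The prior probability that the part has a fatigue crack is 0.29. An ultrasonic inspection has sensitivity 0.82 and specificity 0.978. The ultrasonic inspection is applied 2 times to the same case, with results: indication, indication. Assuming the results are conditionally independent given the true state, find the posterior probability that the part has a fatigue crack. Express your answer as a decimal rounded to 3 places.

Posterior P(H) ≈ 0.998

Let H be the event that the part has a fatigue crack; start with P(H) = 0.29. P('indication'|H) = 0.82, P('indication'|¬H) = 0.022.
Update on result 1 ('indication'): P(H) ← 0.82·0.2900 / (0.82·0.2900 + 0.022·0.7100) = 0.23780/0.25342 = 0.9384.
Update on result 2 ('indication'): P(H) ← 0.82·0.9384 / (0.82·0.9384 + 0.022·0.0616) = 0.76946/0.77081 = 0.9982.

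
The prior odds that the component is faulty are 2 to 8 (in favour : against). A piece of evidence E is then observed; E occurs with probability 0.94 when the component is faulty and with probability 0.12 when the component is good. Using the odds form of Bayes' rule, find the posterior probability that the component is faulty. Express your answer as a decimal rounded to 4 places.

Posterior probability ≈ 0.6620

Prior odds = 2/8 = 0.25000. In log-odds, ln(0.25000) = -1.3863.
Add log likelihood ratio: ln(7.8333) = 2.0584.
Posterior log-odds = 0.67209, so posterior odds = exp(0.67209) = 1.9583. Converting, P(H|E) = 1.9583/2.9583 = 0.6620.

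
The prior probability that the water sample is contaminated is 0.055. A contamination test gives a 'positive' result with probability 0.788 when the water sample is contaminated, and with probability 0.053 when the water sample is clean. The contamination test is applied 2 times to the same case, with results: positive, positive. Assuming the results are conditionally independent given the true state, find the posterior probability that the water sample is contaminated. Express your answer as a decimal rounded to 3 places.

With H the event that the water sample is contaminated, the joint likelihood of the observed sequence is P(data|H) = 0.788·0.788 = 0.62094 and P(data|¬H) = 0.053·0.053 = 0.0028090.
Bayes: P(H|data) = 0.055·0.62094 / (0.055·0.62094 + 0.945·0.0028090) = 0.034152/0.036806 = 0.9279.

Posterior P(H) ≈ 0.928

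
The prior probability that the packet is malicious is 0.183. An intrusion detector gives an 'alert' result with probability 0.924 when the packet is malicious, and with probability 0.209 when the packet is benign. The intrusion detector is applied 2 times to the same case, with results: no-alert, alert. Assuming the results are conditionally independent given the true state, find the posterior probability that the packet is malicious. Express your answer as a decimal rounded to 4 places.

Posterior P(H) ≈ 0.0869

With H the event that the packet is malicious, the joint likelihood of the observed sequence is P(data|H) = 0.076·0.924 = 0.070224 and P(data|¬H) = 0.791·0.209 = 0.16532.
Bayes: P(H|data) = 0.183·0.070224 / (0.183·0.070224 + 0.817·0.16532) = 0.012851/0.14792 = 0.0869.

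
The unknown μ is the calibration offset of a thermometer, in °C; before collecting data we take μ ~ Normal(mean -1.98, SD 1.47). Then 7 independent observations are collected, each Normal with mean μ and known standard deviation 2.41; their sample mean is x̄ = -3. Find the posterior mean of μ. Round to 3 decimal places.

Prior precision 1/τ₀² = 1/1.47² = 0.462770; data precision n/σ² = 7/2.41² = 1.20521.
Posterior precision = 0.462770 + 1.20521 = 1.66798.
Posterior mean = (0.462770·-1.98 + 1.20521·-3) / 1.66798 = -2.717.

Posterior mean ≈ -2.717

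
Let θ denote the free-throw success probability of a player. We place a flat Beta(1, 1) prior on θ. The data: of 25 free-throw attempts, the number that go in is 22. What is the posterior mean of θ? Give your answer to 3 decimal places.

Posterior mean ≈ 0.852

The binomial likelihood is conjugate to the Beta prior: with 22 successes and 3 failures, the posterior is Beta(1+22, 1+3) = Beta(23, 4).
Posterior mean = α/(α+β) = 23/27 = 0.852.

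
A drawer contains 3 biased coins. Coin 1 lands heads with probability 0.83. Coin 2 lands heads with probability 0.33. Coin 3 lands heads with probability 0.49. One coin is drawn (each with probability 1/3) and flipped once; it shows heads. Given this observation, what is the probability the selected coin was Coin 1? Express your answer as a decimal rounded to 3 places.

Posterior probability ≈ 0.503

P(heads|C1) = 0.83; P(heads|C2) = 0.33; P(heads|C3) = 0.49.
Prior × likelihood for each source: 0.333333·0.83=0.2767, 0.333333·0.33=0.1100, 0.333333·0.49=0.1633. Summing gives P(heads) = 0.55000.
P(Coin 1 | heads) = 0.2767 / 0.55000 = 0.503.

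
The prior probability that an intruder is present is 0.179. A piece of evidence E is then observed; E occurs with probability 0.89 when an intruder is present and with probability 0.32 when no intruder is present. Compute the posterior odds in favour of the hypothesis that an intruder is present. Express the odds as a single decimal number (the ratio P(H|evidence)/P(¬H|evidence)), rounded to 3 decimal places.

Prior odds = 0.179/(1−0.179) = 0.21803. In log-odds, ln(0.21803) = -1.5231.
Add log likelihood ratio: ln(2.7812) = 1.0229.
Posterior log-odds = -0.50024, so posterior odds = exp(-0.50024) = 0.60639.

Posterior odds ≈ 0.606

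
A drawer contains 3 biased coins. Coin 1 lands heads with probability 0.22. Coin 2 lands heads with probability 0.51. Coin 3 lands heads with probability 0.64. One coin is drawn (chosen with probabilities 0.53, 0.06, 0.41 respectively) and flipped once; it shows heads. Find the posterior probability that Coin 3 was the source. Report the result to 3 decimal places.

Tabulate prior·likelihood by source: [1] prior 0.53, lik 0.22, product 0.1166; [2] prior 0.06, lik 0.51, product 0.03060; [3] prior 0.41, lik 0.64, product 0.2624.
Normalizing constant = 0.40960; the posterior for Coin 3 is its product over the sum, 0.2624/0.40960 = 0.641.

Posterior probability ≈ 0.641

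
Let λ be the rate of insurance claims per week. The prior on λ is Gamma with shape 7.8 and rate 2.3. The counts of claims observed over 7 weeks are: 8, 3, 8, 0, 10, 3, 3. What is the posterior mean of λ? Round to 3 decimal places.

Posterior mean ≈ 4.602

Total count ∑xᵢ = 35 over n = 7 weeks.
Gamma is conjugate to the Poisson likelihood: posterior is Gamma(shape = 7.8+35 = 42.8, rate = 2.3+7 = 9.3).
E[λ | data] = 42.8/9.3 = 4.602.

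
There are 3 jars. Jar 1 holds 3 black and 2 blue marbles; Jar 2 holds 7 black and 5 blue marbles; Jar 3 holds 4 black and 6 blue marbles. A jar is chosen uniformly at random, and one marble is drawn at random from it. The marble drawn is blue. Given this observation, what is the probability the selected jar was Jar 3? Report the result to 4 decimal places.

Posterior probability ≈ 0.4235

P(blue|Jar 1) = 0.4; P(blue|Jar 2) = 0.4167; P(blue|Jar 3) = 0.6.
Prior × likelihood for each source: 0.333333·0.4=0.1333, 0.333333·0.4167=0.1389, 0.333333·0.6=0.2000. Summing gives P(blue) = 0.47222.
P(Jar 3 | blue) = 0.2000 / 0.47222 = 0.4235.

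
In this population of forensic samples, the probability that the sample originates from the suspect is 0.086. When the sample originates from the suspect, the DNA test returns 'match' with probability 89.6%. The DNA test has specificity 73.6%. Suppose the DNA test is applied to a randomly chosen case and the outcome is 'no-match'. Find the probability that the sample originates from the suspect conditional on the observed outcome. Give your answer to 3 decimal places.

P(H | E) ≈ 0.013

Let H be the event that the sample originates from the suspect. P(H) = 0.086, so P(¬H) = 0.914. With E the 'no-match' result, P(E|H) = 0.104 and P(E|¬H) = 0.736.
P(E) = 0.104·0.086 + 0.736·0.914 = 0.0089440 + 0.67270 = 0.68165.
By Bayes' theorem, P(H|E) = 0.0089440 / 0.68165 = 0.013.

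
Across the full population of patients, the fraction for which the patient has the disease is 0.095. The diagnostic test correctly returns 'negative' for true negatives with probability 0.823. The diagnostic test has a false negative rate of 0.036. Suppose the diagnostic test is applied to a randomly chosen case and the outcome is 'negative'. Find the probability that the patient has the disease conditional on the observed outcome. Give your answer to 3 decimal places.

P(H | E) ≈ 0.005

Write H for 'the patient has the disease'. Prior odds H:¬H = 0.095/0.905 = 0.10497. For the 'negative' outcome, the likelihood ratio is 0.036/0.823 = 0.043742.
Posterior odds = 0.10497 × 0.043742 = 0.0045917, so P(H|E) = 0.0045917/(1+0.0045917) = 0.005.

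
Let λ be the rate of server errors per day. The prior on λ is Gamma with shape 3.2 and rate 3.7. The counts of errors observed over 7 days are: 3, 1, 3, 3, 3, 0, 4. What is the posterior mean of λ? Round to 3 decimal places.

Posterior mean ≈ 1.888

Total count ∑xᵢ = 17 over n = 7 days.
Gamma is conjugate to the Poisson likelihood: posterior is Gamma(shape = 3.2+17 = 20.2, rate = 3.7+7 = 10.7).
E[λ | data] = 20.2/10.7 = 1.888.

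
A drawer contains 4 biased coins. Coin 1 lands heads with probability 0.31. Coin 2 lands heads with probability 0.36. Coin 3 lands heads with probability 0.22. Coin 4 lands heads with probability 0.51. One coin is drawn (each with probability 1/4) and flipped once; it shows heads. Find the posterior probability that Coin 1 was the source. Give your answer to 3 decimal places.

P(heads|C1) = 0.31; P(heads|C2) = 0.36; P(heads|C3) = 0.22; P(heads|C4) = 0.51.
Prior × likelihood for each source: 0.25·0.31=0.07750, 0.25·0.36=0.09000, 0.25·0.22=0.05500, 0.25·0.51=0.1275. Summing gives P(heads) = 0.35000.
P(Coin 1 | heads) = 0.07750 / 0.35000 = 0.221.

Posterior probability ≈ 0.221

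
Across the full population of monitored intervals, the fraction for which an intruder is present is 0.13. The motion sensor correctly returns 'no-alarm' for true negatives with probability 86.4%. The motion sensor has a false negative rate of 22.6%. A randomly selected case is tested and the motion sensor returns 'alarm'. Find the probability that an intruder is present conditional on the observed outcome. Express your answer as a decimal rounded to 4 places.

P(H | E) ≈ 0.4596

Let H be the event that an intruder is present. P(H) = 0.13, so P(¬H) = 0.87. With E the 'alarm' result, P(E|H) = 0.774 and P(E|¬H) = 0.136.
P(E) = 0.774·0.13 + 0.136·0.87 = 0.10062 + 0.11832 = 0.21894.
By Bayes' theorem, P(H|E) = 0.10062 / 0.21894 = 0.4596.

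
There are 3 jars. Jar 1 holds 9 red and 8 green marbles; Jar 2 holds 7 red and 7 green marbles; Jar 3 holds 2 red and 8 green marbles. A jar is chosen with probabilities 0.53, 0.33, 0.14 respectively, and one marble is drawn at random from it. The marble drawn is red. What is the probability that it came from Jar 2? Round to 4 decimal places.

Tabulate prior·likelihood by source: [1] prior 0.53, lik 0.5294, product 0.2806; [2] prior 0.33, lik 0.5, product 0.1650; [3] prior 0.14, lik 0.2, product 0.02800.
Normalizing constant = 0.47359; the posterior for Jar 2 is its product over the sum, 0.1650/0.47359 = 0.3484.

Posterior probability ≈ 0.3484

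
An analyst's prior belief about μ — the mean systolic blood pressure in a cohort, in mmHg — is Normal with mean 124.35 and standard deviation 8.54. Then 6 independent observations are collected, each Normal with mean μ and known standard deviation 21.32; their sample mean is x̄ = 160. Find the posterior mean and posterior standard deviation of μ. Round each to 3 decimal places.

Posterior mean ≈ 141.836; posterior SD ≈ 6.096

Prior precision 1/τ₀² = 1/8.54² = 0.0137115; data precision n/σ² = 6/21.32² = 0.0132001.
Posterior precision = 0.0137115 + 0.0132001 = 0.0269116, giving posterior SD = 1/√0.0269116 = 6.096.
Posterior mean = (0.0137115·124.35 + 0.0132001·160) / 0.0269116 = 141.836.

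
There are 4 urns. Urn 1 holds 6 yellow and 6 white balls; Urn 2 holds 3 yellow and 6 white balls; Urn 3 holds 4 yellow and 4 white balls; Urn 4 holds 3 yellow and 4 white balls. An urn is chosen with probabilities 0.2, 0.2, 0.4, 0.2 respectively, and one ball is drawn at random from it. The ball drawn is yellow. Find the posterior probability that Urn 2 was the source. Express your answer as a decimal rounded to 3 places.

Posterior probability ≈ 0.147

Tabulate prior·likelihood by source: [1] prior 0.2, lik 0.5, product 0.1000; [2] prior 0.2, lik 0.3333, product 0.06667; [3] prior 0.4, lik 0.5, product 0.2000; [4] prior 0.2, lik 0.4286, product 0.08571.
Normalizing constant = 0.45238; the posterior for Urn 2 is its product over the sum, 0.06667/0.45238 = 0.147.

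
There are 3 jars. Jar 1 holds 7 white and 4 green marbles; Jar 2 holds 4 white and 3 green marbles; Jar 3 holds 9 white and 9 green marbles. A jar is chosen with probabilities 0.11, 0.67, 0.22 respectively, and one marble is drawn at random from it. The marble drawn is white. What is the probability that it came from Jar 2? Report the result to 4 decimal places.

Posterior probability ≈ 0.6802

P(white|Jar 1) = 0.6364; P(white|Jar 2) = 0.5714; P(white|Jar 3) = 0.5.
Prior × likelihood for each source: 0.11·0.6364=0.07000, 0.67·0.5714=0.3829, 0.22·0.5=0.1100. Summing gives P(white) = 0.56286.
P(Jar 2 | white) = 0.3829 / 0.56286 = 0.6802.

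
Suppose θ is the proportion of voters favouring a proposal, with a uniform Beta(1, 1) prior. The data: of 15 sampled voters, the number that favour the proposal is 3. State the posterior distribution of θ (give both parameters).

The binomial likelihood is conjugate to the Beta prior: with 3 successes and 12 failures, the posterior is Beta(1+3, 1+12) = Beta(4, 13).

Posterior: Beta(4, 13)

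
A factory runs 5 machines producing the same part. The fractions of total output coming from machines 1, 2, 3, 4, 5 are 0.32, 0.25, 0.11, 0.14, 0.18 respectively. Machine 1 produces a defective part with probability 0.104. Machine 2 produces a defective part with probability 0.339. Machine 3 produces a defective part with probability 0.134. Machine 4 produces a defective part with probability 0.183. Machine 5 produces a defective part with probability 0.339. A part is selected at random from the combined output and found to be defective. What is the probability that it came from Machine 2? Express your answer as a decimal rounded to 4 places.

P(defective|M1) = 0.104; P(defective|M2) = 0.339; P(defective|M3) = 0.134; P(defective|M4) = 0.183; P(defective|M5) = 0.339.
Prior × likelihood for each source: 0.32·0.104=0.03328, 0.25·0.339=0.08475, 0.11·0.134=0.01474, 0.14·0.183=0.02562, 0.18·0.339=0.06102. Summing gives P(defective) = 0.21941.
P(Machine 2 | defective) = 0.08475 / 0.21941 = 0.3863.

Posterior probability ≈ 0.3863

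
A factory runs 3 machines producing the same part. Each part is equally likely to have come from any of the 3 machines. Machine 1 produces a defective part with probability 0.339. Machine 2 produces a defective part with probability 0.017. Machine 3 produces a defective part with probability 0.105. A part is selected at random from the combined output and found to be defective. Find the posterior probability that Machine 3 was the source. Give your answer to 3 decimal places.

Posterior probability ≈ 0.228

Tabulate prior·likelihood by source: [1] prior 0.333333, lik 0.339, product 0.1130; [2] prior 0.333333, lik 0.017, product 0.005667; [3] prior 0.333333, lik 0.105, product 0.03500.
Normalizing constant = 0.15367; the posterior for Machine 3 is its product over the sum, 0.03500/0.15367 = 0.228.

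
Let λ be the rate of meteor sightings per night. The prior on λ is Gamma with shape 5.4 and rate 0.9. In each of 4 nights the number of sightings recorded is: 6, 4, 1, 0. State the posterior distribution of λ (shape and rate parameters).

The Poisson likelihood adds the total count to the shape and the number of exposure periods to the rate. Here ∑xᵢ = 11 and n = 4, so shape 5.4→16.4 and rate 0.9→4.9.

Posterior: Gamma(shape=16.4, rate=4.9)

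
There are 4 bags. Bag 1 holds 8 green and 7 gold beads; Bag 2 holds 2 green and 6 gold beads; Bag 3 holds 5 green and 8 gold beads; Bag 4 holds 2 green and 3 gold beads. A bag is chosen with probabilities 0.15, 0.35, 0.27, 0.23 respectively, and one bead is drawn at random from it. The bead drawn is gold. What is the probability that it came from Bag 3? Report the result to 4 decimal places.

Posterior probability ≈ 0.2610

Tabulate prior·likelihood by source: [1] prior 0.15, lik 0.4667, product 0.07000; [2] prior 0.35, lik 0.75, product 0.2625; [3] prior 0.27, lik 0.6154, product 0.1662; [4] prior 0.23, lik 0.6, product 0.1380.
Normalizing constant = 0.63665; the posterior for Bag 3 is its product over the sum, 0.1662/0.63665 = 0.2610.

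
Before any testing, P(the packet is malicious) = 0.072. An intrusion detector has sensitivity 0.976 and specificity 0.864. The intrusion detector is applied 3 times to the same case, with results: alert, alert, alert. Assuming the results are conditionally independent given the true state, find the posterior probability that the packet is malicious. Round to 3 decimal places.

Posterior P(H) ≈ 0.966

With H the event that the packet is malicious, the joint likelihood of the observed sequence is P(data|H) = 0.976·0.976·0.976 = 0.92971 and P(data|¬H) = 0.136·0.136·0.136 = 0.0025155.
Bayes: P(H|data) = 0.072·0.92971 / (0.072·0.92971 + 0.928·0.0025155) = 0.066939/0.069274 = 0.9663.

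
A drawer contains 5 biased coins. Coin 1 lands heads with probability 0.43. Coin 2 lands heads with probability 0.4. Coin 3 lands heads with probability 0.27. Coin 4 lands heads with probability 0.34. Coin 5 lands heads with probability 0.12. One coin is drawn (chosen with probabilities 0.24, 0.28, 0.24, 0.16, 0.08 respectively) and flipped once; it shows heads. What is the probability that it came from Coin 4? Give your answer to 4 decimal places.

Posterior probability ≈ 0.1581

Tabulate prior·likelihood by source: [1] prior 0.24, lik 0.43, product 0.1032; [2] prior 0.28, lik 0.4, product 0.1120; [3] prior 0.24, lik 0.27, product 0.06480; [4] prior 0.16, lik 0.34, product 0.05440; [5] prior 0.08, lik 0.12, product 0.009600.
Normalizing constant = 0.34400; the posterior for Coin 4 is its product over the sum, 0.05440/0.34400 = 0.1581.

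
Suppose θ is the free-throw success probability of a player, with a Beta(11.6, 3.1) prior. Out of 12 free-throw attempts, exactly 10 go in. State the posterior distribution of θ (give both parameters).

Observing 10 successes and 2 failures updates Beta(11.6, 3.1) by adding the success and failure counts to the two shape parameters: α = 11.6+10 = 21.6, β = 3.1+2 = 5.1.

Posterior: Beta(21.6, 5.1)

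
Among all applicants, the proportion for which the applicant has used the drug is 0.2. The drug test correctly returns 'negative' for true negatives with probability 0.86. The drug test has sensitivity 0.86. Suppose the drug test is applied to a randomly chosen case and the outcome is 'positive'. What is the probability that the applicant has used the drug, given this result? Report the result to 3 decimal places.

Let H be the event that the applicant has used the drug. P(H) = 0.2, so P(¬H) = 0.8. With E the 'positive' result, P(E|H) = 0.86 and P(E|¬H) = 0.14.
P(E) = 0.86·0.2 + 0.14·0.8 = 0.17200 + 0.11200 = 0.28400.
By Bayes' theorem, P(H|E) = 0.17200 / 0.28400 = 0.606.

P(H | E) ≈ 0.606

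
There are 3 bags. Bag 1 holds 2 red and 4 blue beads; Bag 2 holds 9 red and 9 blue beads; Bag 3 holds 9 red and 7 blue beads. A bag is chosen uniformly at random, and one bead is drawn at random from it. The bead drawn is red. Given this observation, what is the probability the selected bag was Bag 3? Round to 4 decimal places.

Posterior probability ≈ 0.4030

P(red|Bag 1) = 0.3333; P(red|Bag 2) = 0.5; P(red|Bag 3) = 0.5625.
Prior × likelihood for each source: 0.333333·0.3333=0.1111, 0.333333·0.5=0.1667, 0.333333·0.5625=0.1875. Summing gives P(red) = 0.46528.
P(Bag 3 | red) = 0.1875 / 0.46528 = 0.4030.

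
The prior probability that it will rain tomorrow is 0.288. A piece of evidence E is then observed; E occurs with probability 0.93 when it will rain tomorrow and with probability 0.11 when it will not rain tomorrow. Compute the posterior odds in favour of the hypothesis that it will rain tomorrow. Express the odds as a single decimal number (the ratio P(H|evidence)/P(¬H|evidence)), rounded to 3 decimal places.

Posterior odds ≈ 3.420

Prior odds = 0.288/(1−0.288) = 0.40449. In log-odds, ln(0.40449) = -0.90512.
Add log likelihood ratio: ln(8.4545) = 2.1347.
Posterior log-odds = 1.2296, so posterior odds = exp(1.2296) = 3.4198.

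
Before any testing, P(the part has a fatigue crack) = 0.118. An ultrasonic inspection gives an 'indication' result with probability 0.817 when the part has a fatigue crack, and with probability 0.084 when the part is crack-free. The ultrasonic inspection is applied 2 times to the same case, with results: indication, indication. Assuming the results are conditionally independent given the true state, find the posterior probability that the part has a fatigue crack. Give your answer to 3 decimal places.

With H the event that the part has a fatigue crack, the joint likelihood of the observed sequence is P(data|H) = 0.817·0.817 = 0.66749 and P(data|¬H) = 0.084·0.084 = 0.0070560.
Bayes: P(H|data) = 0.118·0.66749 / (0.118·0.66749 + 0.882·0.0070560) = 0.078764/0.084987 = 0.9268.

Posterior P(H) ≈ 0.927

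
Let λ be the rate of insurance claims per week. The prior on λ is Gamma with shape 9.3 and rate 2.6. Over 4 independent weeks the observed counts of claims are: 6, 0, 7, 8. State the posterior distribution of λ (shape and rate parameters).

Posterior: Gamma(shape=30.3, rate=6.6)

The Poisson likelihood adds the total count to the shape and the number of exposure periods to the rate. Here ∑xᵢ = 21 and n = 4, so shape 9.3→30.3 and rate 2.6→6.6.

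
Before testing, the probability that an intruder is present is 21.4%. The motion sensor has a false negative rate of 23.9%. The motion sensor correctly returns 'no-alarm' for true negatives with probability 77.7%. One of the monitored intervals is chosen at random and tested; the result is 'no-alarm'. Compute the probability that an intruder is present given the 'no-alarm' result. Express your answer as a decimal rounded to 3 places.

Let H be the event that an intruder is present. P(H) = 0.214, so P(¬H) = 0.786. With E the 'no-alarm' result, P(E|H) = 0.239 and P(E|¬H) = 0.777.
P(E) = 0.239·0.214 + 0.777·0.786 = 0.051146 + 0.61072 = 0.66187.
By Bayes' theorem, P(H|E) = 0.051146 / 0.66187 = 0.077.

P(H | E) ≈ 0.077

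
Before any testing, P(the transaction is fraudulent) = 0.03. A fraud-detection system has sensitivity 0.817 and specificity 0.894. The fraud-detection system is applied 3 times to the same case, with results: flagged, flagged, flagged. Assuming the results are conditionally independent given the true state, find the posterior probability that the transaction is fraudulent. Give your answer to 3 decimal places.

Posterior P(H) ≈ 0.934

Let H be the event that the transaction is fraudulent; start with P(H) = 0.03. P('flagged'|H) = 0.817, P('flagged'|¬H) = 0.106.
Update on result 1 ('flagged'): P(H) ← 0.817·0.0300 / (0.817·0.0300 + 0.106·0.9700) = 0.024510/0.12733 = 0.1925.
Update on result 2 ('flagged'): P(H) ← 0.817·0.1925 / (0.817·0.1925 + 0.106·0.8075) = 0.15727/0.24286 = 0.6476.
Update on result 3 ('flagged'): P(H) ← 0.817·0.6476 / (0.817·0.6476 + 0.106·0.3524) = 0.52905/0.56641 = 0.9340.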